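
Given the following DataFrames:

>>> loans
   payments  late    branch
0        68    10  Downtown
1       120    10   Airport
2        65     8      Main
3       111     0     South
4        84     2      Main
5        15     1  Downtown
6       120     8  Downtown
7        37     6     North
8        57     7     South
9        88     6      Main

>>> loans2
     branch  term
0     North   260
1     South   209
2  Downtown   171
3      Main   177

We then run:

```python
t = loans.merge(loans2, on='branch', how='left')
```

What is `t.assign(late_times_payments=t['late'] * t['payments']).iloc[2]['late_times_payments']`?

520

merge on 'branch' (how='left') → 10 rows:
   payments  late    branch   term
0        68    10  Downtown  171.0
1       120    10   Airport    NaN
2        65     8      Main  177.0
3       111     0     South  209.0
4        84     2      Main  177.0
5        15     1  Downtown  171.0
6       120     8  Downtown  171.0
7        37     6     North  260.0
8        57     7     South  209.0
9        88     6      Main  177.0
add column late_times_payments = t['late'] * t['payments']:
   payments  late    branch   term  late_times_payments
0        68    10  Downtown  171.0                  680
1       120    10   Airport    NaN                 1200
2        65     8      Main  177.0                  520
3       111     0     South  209.0                    0
4        84     2      Main  177.0                  168
5        15     1  Downtown  171.0                   15
6       120     8  Downtown  171.0                  960
7        37     6     North  260.0                  222
8        57     7     South  209.0                  399
9        88     6      Main  177.0                  528
So iloc[2]['late_times_payments'] = 520.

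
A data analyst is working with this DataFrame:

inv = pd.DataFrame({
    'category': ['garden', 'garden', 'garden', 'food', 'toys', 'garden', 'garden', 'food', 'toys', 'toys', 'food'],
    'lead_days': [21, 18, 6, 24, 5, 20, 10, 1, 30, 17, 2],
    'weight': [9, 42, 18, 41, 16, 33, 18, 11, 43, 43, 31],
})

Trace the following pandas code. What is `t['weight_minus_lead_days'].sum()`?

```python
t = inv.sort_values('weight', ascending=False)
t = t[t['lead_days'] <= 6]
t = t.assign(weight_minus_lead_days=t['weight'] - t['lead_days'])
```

62

sort by weight descending:
   category  lead_days  weight
8      toys         30      43
9      toys         17      43
1    garden         18      42
3      food         24      41
5    garden         20      33
10     food          2      31
2    garden          6      18
6    garden         10      18
4      toys          5      16
7      food          1      11
0    garden         21       9
filter rows where lead_days <= 6:
   category  lead_days  weight
10     food          2      31
2    garden          6      18
4      toys          5      16
7      food          1      11
add column weight_minus_lead_days = t['weight'] - t['lead_days']:
   category  lead_days  weight  weight_minus_lead_days
10     food          2      31                      29
2    garden          6      18                      12
4      toys          5      16                      11
7      food          1      11                      10
Reading off the sum of column 'weight_minus_lead_days', we get 62.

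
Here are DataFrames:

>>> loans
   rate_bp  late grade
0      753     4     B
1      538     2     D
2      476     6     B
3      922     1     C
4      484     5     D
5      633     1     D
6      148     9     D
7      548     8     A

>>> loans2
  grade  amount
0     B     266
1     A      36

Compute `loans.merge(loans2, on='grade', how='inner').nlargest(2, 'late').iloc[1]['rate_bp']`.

merge on 'grade' (how='inner') → 3 rows:
   rate_bp  late grade  amount
0      753     4     B     266
1      476     6     B     266
2      548     8     A      36
take 2 rows with largest late:
   rate_bp  late grade  amount
2      548     8     A      36
1      476     6     B     266
Then the value at position 1, column 'rate_bp': 476

476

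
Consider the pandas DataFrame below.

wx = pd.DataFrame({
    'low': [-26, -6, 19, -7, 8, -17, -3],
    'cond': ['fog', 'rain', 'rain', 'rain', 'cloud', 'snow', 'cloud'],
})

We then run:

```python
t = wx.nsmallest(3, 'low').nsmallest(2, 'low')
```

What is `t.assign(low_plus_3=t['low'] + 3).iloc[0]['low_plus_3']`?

-23

take 3 rows with smallest low:
   low  cond
0  -26   fog
5  -17  snow
3   -7  rain
take 2 rows with smallest low:
   low  cond
0  -26   fog
5  -17  snow
add column low_plus_3 = t['low'] + 3:
   low  cond  low_plus_3
0  -26   fog         -23
5  -17  snow         -14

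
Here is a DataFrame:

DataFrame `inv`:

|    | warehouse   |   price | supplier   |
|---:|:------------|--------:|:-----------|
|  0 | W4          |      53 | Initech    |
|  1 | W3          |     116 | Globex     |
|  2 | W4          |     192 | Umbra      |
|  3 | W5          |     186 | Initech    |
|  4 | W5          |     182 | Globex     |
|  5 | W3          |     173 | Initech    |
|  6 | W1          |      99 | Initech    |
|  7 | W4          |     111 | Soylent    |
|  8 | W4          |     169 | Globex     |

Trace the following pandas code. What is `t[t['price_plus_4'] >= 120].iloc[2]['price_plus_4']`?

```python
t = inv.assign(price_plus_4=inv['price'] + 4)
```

190

add column price_plus_4 = inv['price'] + 4:
  warehouse  price supplier  price_plus_4
0        W4     53  Initech            57
1        W3    116   Globex           120
2        W4    192    Umbra           196
3        W5    186  Initech           190
4        W5    182   Globex           186
5        W3    173  Initech           177
6        W1     99  Initech           103
7        W4    111  Soylent           115
8        W4    169   Globex           173
filter rows where price_plus_4 >= 120:
  warehouse  price supplier  price_plus_4
1        W3    116   Globex           120
2        W4    192    Umbra           196
3        W5    186  Initech           190
4        W5    182   Globex           186
5        W3    173  Initech           177
8        W4    169   Globex           173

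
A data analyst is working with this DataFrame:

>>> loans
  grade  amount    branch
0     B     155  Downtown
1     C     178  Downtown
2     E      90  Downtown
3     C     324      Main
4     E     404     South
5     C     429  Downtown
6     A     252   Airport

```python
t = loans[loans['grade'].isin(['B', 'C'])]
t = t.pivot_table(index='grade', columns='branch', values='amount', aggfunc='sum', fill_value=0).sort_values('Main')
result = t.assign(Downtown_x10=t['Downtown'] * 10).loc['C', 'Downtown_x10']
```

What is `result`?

6070

filter rows where grade in ['B', 'C']:
  grade  amount    branch
0     B     155  Downtown
1     C     178  Downtown
3     C     324      Main
5     C     429  Downtown
pivot: rows=grade, cols=branch, sum(amount):
branch  Downtown  Main
grade                 
B            155     0
C            607   324
sort by Main:
branch  Downtown  Main
grade                 
B            155     0
C            607   324
add column Downtown_x10 = t['Downtown'] * 10:
branch  Downtown  Main  Downtown_x10
grade                               
B            155     0          1550
C            607   324          6070
Finally, value at row 'C', column 'Downtown_x10' = 6070.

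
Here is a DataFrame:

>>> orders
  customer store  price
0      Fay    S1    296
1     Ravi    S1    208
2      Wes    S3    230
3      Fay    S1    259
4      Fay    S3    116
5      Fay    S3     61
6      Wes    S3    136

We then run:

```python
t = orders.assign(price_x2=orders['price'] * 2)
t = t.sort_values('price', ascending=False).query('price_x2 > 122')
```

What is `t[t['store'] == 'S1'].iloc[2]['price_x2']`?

416

add column price_x2 = orders['price'] * 2:
  customer store  price  price_x2
0      Fay    S1    296       592
1     Ravi    S1    208       416
2      Wes    S3    230       460
3      Fay    S1    259       518
4      Fay    S3    116       232
5      Fay    S3     61       122
6      Wes    S3    136       272
sort by price descending:
  customer store  price  price_x2
0      Fay    S1    296       592
3      Fay    S1    259       518
2      Wes    S3    230       460
1     Ravi    S1    208       416
6      Wes    S3    136       272
4      Fay    S3    116       232
5      Fay    S3     61       122
filter rows where price_x2 > 122:
  customer store  price  price_x2
0      Fay    S1    296       592
3      Fay    S1    259       518
2      Wes    S3    230       460
1     Ravi    S1    208       416
6      Wes    S3    136       272
4      Fay    S3    116       232
filter rows where store == 'S1':
  customer store  price  price_x2
0      Fay    S1    296       592
3      Fay    S1    259       518
1     Ravi    S1    208       416
Taking the value at position 2, column 'price_x2' gives 416.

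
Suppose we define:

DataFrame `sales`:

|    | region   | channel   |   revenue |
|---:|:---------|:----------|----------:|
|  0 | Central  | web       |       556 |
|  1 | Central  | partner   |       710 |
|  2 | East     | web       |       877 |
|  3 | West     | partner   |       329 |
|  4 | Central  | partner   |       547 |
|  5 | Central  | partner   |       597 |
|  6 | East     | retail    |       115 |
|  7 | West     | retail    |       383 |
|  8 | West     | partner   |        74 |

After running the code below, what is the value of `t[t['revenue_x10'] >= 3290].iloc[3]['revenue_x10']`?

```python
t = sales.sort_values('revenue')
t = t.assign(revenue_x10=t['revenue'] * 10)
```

5560

sort by revenue:
    region  channel  revenue
8     West  partner       74
6     East   retail      115
3     West  partner      329
7     West   retail      383
4  Central  partner      547
0  Central      web      556
5  Central  partner      597
1  Central  partner      710
2     East      web      877
add column revenue_x10 = t['revenue'] * 10:
    region  channel  revenue  revenue_x10
8     West  partner       74          740
6     East   retail      115         1150
3     West  partner      329         3290
7     West   retail      383         3830
4  Central  partner      547         5470
0  Central      web      556         5560
5  Central  partner      597         5970
1  Central  partner      710         7100
2     East      web      877         8770
filter rows where revenue_x10 >= 3290:
    region  channel  revenue  revenue_x10
3     West  partner      329         3290
7     West   retail      383         3830
4  Central  partner      547         5470
0  Central      web      556         5560
5  Central  partner      597         5970
1  Central  partner      710         7100
2     East      web      877         8770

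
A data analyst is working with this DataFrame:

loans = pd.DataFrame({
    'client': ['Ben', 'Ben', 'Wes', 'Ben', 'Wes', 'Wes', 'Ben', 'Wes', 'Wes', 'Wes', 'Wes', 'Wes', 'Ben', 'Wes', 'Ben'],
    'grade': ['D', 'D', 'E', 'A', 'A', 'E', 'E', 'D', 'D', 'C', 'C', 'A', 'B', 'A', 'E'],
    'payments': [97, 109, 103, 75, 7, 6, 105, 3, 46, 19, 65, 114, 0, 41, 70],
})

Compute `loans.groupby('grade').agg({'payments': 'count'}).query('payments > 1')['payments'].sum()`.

14

group by grade, count of payments:
       payments
grade          
A             4
B             1
C             2
D             4
E             4
filter rows where payments > 1:
       payments
grade          
A             4
C             2
D             4
E             4
Finally, sum of column 'payments' = 14.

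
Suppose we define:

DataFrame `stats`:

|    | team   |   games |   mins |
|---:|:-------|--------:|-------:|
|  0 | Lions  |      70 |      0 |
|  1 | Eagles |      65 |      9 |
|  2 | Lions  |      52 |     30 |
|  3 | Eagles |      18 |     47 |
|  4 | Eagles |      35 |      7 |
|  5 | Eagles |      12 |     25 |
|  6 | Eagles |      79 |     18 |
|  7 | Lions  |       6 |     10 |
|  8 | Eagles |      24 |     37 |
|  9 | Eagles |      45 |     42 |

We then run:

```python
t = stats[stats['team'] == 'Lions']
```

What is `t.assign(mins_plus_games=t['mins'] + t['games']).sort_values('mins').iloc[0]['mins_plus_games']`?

filter rows where team == 'Lions':
    team  games  mins
0  Lions     70     0
2  Lions     52    30
7  Lions      6    10
add column mins_plus_games = t['mins'] + t['games']:
    team  games  mins  mins_plus_games
0  Lions     70     0               70
2  Lions     52    30               82
7  Lions      6    10               16
sort by mins:
    team  games  mins  mins_plus_games
0  Lions     70     0               70
7  Lions      6    10               16
2  Lions     52    30               82
Finally, value at position 0, column 'mins_plus_games' = 70.

70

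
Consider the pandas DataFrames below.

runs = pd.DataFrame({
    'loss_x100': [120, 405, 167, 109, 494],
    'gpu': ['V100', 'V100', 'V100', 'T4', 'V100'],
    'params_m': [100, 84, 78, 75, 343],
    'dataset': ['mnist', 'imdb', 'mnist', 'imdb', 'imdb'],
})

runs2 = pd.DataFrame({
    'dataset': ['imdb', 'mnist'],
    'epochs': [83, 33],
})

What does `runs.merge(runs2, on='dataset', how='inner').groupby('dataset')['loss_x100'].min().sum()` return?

merge on 'dataset' (how='inner') → 5 rows:
   loss_x100   gpu  params_m dataset  epochs
0        120  V100       100   mnist      33
1        405  V100        84    imdb      83
2        167  V100        78   mnist      33
3        109    T4        75    imdb      83
4        494  V100       343    imdb      83
group by dataset, min of loss_x100:
dataset
imdb     109
mnist    120
Name: loss_x100, dtype: int64
Taking the sum of the resulting series gives 229.

229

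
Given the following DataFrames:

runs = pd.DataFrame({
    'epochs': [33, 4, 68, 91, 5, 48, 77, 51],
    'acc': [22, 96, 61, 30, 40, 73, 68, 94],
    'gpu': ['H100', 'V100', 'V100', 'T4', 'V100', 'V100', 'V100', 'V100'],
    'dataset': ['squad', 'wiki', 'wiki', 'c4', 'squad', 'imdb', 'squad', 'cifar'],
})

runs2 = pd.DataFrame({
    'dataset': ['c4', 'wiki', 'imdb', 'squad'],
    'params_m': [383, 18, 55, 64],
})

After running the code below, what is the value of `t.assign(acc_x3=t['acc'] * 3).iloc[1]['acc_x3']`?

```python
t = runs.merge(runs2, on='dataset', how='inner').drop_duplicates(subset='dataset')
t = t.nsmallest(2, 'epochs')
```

66

merge on 'dataset' (how='inner') → 7 rows:
   epochs  acc   gpu dataset  params_m
0      33   22  H100   squad        64
1       4   96  V100    wiki        18
2      68   61  V100    wiki        18
3      91   30    T4      c4       383
4       5   40  V100   squad        64
5      48   73  V100    imdb        55
6      77   68  V100   squad        64
drop duplicate dataset (keep=first):
   epochs  acc   gpu dataset  params_m
0      33   22  H100   squad        64
1       4   96  V100    wiki        18
3      91   30    T4      c4       383
5      48   73  V100    imdb        55
take 2 rows with smallest epochs:
   epochs  acc   gpu dataset  params_m
1       4   96  V100    wiki        18
0      33   22  H100   squad        64
add column acc_x3 = t['acc'] * 3:
   epochs  acc   gpu dataset  params_m  acc_x3
1       4   96  V100    wiki        18     288
0      33   22  H100   squad        64      66
Taking the value at position 1, column 'acc_x3' gives 66.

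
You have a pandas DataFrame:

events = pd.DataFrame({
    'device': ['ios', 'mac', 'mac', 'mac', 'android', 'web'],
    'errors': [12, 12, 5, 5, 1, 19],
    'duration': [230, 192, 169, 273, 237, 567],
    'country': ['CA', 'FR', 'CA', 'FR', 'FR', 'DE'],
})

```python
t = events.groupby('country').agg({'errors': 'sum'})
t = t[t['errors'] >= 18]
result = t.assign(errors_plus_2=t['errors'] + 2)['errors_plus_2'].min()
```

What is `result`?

20

group by country, sum of errors:
         errors
country        
CA           17
DE           19
FR           18
filter rows where errors >= 18:
         errors
country        
DE           19
FR           18
add column errors_plus_2 = t['errors'] + 2:
         errors  errors_plus_2
country                       
DE           19             21
FR           18             20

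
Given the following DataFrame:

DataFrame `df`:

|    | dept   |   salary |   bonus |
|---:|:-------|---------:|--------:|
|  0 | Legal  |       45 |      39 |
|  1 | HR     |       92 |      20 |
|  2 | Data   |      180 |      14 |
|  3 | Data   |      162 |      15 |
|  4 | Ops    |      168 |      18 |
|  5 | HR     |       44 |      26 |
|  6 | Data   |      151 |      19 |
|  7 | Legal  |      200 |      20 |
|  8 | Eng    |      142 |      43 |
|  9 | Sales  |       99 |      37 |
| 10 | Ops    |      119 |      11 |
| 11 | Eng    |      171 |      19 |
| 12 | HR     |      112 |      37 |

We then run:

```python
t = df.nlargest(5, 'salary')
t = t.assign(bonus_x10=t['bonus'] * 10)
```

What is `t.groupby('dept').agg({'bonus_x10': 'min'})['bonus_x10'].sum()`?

take 5 rows with largest salary:
     dept  salary  bonus
7   Legal     200     20
2    Data     180     14
11    Eng     171     19
4     Ops     168     18
3    Data     162     15
add column bonus_x10 = t['bonus'] * 10:
     dept  salary  bonus  bonus_x10
7   Legal     200     20        200
2    Data     180     14        140
11    Eng     171     19        190
4     Ops     168     18        180
3    Data     162     15        150
group by dept, min of bonus_x10:
       bonus_x10
dept            
Data         140
Eng          190
Legal        200
Ops          180

710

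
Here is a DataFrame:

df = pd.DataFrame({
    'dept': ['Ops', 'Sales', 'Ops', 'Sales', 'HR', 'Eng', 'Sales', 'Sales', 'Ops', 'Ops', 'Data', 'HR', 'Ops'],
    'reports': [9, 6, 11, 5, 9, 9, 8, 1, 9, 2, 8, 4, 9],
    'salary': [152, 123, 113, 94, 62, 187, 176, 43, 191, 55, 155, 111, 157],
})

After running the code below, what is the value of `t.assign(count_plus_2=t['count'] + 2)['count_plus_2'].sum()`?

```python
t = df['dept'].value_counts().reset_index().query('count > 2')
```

value_counts of dept:
dept
Ops      5
Sales    4
HR       2
Eng      1
Data     1
Name: count, dtype: int64
reset_index():
    dept  count
0    Ops      5
1  Sales      4
2     HR      2
3    Eng      1
4   Data      1
filter rows where count > 2:
    dept  count
0    Ops      5
1  Sales      4
add column count_plus_2 = t['count'] + 2:
    dept  count  count_plus_2
0    Ops      5             7
1  Sales      4             6

13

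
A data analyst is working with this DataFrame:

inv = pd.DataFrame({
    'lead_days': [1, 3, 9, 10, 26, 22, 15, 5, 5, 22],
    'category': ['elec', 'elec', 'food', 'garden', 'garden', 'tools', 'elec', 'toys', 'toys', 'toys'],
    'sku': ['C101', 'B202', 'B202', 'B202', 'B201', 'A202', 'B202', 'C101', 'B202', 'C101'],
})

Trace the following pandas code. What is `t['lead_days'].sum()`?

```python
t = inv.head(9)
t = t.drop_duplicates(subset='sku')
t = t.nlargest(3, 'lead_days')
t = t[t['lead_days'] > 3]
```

take first 9 rows:
   lead_days category   sku
0          1     elec  C101
1          3     elec  B202
2          9     food  B202
3         10   garden  B202
4         26   garden  B201
5         22    tools  A202
6         15     elec  B202
7          5     toys  C101
8          5     toys  B202
drop duplicate sku (keep=first):
   lead_days category   sku
0          1     elec  C101
1          3     elec  B202
4         26   garden  B201
5         22    tools  A202
take 3 rows with largest lead_days:
   lead_days category   sku
4         26   garden  B201
5         22    tools  A202
1          3     elec  B202
filter rows where lead_days > 3:
   lead_days category   sku
4         26   garden  B201
5         22    tools  A202
sum of column 'lead_days' → 48

48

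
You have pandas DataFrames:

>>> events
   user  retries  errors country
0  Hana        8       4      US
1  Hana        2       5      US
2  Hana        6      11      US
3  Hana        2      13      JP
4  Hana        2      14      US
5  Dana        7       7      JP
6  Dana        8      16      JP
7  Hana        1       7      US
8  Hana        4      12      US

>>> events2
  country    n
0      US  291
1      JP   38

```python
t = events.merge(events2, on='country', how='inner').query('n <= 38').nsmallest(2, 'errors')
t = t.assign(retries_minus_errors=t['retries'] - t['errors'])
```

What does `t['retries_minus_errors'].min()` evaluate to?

-11

merge on 'country' (how='inner') → 9 rows:
   user  retries  errors country    n
0  Hana        8       4      US  291
1  Hana        2       5      US  291
2  Hana        6      11      US  291
3  Hana        2      13      JP   38
4  Hana        2      14      US  291
5  Dana        7       7      JP   38
6  Dana        8      16      JP   38
7  Hana        1       7      US  291
8  Hana        4      12      US  291
filter rows where n <= 38:
   user  retries  errors country   n
3  Hana        2      13      JP  38
5  Dana        7       7      JP  38
6  Dana        8      16      JP  38
take 2 rows with smallest errors:
   user  retries  errors country   n
5  Dana        7       7      JP  38
3  Hana        2      13      JP  38
add column retries_minus_errors = t['retries'] - t['errors']:
   user  retries  errors country   n  retries_minus_errors
5  Dana        7       7      JP  38                     0
3  Hana        2      13      JP  38                   -11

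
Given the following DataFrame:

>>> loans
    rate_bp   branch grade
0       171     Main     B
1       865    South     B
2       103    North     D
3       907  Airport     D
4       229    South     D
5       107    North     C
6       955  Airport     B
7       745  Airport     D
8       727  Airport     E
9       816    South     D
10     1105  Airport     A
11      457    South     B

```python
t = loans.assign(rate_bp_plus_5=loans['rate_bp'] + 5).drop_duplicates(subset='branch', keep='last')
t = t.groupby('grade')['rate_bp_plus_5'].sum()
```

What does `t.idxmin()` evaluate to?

add column rate_bp_plus_5 = loans['rate_bp'] + 5:
    rate_bp   branch grade  rate_bp_plus_5
0       171     Main     B             176
1       865    South     B             870
2       103    North     D             108
3       907  Airport     D             912
4       229    South     D             234
5       107    North     C             112
6       955  Airport     B             960
7       745  Airport     D             750
8       727  Airport     E             732
9       816    South     D             821
10     1105  Airport     A            1110
11      457    South     B             462
drop duplicate branch (keep=last):
    rate_bp   branch grade  rate_bp_plus_5
0       171     Main     B             176
5       107    North     C             112
10     1105  Airport     A            1110
11      457    South     B             462
group by grade, sum of rate_bp_plus_5:
grade
A    1110
B     638
C     112
Name: rate_bp_plus_5, dtype: int64

C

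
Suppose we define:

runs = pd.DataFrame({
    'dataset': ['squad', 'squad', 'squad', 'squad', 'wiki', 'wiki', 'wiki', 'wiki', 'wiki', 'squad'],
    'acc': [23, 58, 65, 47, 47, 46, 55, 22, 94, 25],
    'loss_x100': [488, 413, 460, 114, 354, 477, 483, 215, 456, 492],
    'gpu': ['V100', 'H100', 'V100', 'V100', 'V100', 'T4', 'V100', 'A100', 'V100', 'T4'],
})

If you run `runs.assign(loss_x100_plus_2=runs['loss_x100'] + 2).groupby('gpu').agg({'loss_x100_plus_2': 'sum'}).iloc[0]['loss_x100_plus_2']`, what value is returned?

217

add column loss_x100_plus_2 = runs['loss_x100'] + 2:
  dataset  acc  loss_x100   gpu  loss_x100_plus_2
0   squad   23        488  V100               490
1   squad   58        413  H100               415
2   squad   65        460  V100               462
3   squad   47        114  V100               116
4    wiki   47        354  V100               356
5    wiki   46        477    T4               479
6    wiki   55        483  V100               485
7    wiki   22        215  A100               217
8    wiki   94        456  V100               458
9   squad   25        492    T4               494
group by gpu, sum of loss_x100_plus_2:
      loss_x100_plus_2
gpu                   
A100               217
H100               415
T4                 973
V100              2367
value at position 0, column 'loss_x100_plus_2' → 217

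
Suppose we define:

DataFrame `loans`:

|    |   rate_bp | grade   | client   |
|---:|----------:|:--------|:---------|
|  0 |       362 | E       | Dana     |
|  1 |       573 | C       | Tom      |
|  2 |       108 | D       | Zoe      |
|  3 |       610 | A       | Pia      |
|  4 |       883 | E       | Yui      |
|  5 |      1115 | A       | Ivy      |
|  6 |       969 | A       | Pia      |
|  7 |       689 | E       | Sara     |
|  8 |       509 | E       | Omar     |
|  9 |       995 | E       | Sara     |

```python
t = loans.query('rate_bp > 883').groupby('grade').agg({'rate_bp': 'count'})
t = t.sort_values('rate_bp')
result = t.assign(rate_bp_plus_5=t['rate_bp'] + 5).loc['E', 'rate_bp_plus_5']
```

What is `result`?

filter rows where rate_bp > 883:
   rate_bp grade client
5     1115     A    Ivy
6      969     A    Pia
9      995     E   Sara
group by grade, count of rate_bp:
       rate_bp
grade         
A            2
E            1
sort by rate_bp:
       rate_bp
grade         
E            1
A            2
add column rate_bp_plus_5 = t['rate_bp'] + 5:
       rate_bp  rate_bp_plus_5
grade                         
E            1               6
A            2               7
Taking the value at row 'E', column 'rate_bp_plus_5' gives 6.

6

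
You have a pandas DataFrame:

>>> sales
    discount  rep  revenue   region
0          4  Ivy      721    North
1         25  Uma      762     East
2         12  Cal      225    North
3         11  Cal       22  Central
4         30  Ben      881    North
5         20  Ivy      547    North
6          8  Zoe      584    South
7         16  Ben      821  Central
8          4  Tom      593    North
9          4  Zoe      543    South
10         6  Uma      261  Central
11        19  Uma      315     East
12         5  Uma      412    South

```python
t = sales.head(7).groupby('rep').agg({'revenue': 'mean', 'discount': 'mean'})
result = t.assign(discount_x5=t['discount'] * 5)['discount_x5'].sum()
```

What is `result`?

take first 7 rows:
   discount  rep  revenue   region
0         4  Ivy      721    North
1        25  Uma      762     East
2        12  Cal      225    North
3        11  Cal       22  Central
4        30  Ben      881    North
5        20  Ivy      547    North
6         8  Zoe      584    South
group by rep: mean(revenue), mean(discount):
     revenue  discount
rep                   
Ben    881.0      30.0
Cal    123.5      11.5
Ivy    634.0      12.0
Uma    762.0      25.0
Zoe    584.0       8.0
add column discount_x5 = t['discount'] * 5:
     revenue  discount  discount_x5
rep                                
Ben    881.0      30.0        150.0
Cal    123.5      11.5         57.5
Ivy    634.0      12.0         60.0
Uma    762.0      25.0        125.0
Zoe    584.0       8.0         40.0
Reading off the sum of column 'discount_x5', we get 432.5.

432.5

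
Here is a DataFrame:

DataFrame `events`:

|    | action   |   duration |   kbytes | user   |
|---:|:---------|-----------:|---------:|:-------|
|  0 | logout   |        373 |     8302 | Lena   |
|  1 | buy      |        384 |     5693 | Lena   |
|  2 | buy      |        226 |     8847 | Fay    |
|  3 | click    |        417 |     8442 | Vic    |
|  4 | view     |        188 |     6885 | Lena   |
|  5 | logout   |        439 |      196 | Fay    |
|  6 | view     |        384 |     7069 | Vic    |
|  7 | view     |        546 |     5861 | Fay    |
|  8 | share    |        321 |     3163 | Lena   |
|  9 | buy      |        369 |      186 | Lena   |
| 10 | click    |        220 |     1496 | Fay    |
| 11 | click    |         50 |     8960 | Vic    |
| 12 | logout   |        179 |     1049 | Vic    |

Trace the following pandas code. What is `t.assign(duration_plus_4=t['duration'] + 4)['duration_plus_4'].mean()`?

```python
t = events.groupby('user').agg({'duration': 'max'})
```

group by user, max of duration:
      duration
user          
Fay        546
Lena       384
Vic        417
add column duration_plus_4 = t['duration'] + 4:
      duration  duration_plus_4
user                           
Fay        546              550
Lena       384              388
Vic        417              421
Hence 453.0.

453.0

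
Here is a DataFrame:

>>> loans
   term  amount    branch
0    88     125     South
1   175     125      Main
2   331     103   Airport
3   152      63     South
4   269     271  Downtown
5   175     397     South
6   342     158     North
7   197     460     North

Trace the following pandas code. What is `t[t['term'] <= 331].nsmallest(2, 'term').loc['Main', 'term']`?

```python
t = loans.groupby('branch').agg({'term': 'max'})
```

175

group by branch, max of term:
          term
branch        
Airport    331
Downtown   269
Main       175
North      342
South      175
filter rows where term <= 331:
          term
branch        
Airport    331
Downtown   269
Main       175
South      175
take 2 rows with smallest term:
        term
branch      
Main     175
South    175
Then the value at row 'Main', column 'term': 175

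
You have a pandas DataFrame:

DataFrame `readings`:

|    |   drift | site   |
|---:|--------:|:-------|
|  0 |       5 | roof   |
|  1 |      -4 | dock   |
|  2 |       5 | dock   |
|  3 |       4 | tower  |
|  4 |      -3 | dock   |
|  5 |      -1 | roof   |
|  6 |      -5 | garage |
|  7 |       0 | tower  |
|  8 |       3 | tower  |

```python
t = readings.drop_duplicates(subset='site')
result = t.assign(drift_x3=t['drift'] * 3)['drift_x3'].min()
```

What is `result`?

-15

drop duplicate site (keep=first):
   drift    site
0      5    roof
1     -4    dock
3      4   tower
6     -5  garage
add column drift_x3 = t['drift'] * 3:
   drift    site  drift_x3
0      5    roof        15
1     -4    dock       -12
3      4   tower        12
6     -5  garage       -15
The min of column 'drift_x3' is -15.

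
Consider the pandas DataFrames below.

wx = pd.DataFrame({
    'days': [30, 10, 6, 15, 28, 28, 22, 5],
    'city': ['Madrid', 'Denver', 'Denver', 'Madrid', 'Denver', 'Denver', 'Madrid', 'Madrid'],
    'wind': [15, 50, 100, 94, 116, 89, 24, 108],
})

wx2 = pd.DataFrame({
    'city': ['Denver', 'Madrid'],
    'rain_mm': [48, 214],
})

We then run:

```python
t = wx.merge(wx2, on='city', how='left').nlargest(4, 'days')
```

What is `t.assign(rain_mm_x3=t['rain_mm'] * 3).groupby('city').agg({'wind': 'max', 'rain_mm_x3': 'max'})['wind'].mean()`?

merge on 'city' (how='left') → 8 rows:
   days    city  wind  rain_mm
0    30  Madrid    15      214
1    10  Denver    50       48
2     6  Denver   100       48
3    15  Madrid    94      214
4    28  Denver   116       48
5    28  Denver    89       48
6    22  Madrid    24      214
7     5  Madrid   108      214
take 4 rows with largest days:
   days    city  wind  rain_mm
0    30  Madrid    15      214
4    28  Denver   116       48
5    28  Denver    89       48
6    22  Madrid    24      214
add column rain_mm_x3 = t['rain_mm'] * 3:
   days    city  wind  rain_mm  rain_mm_x3
0    30  Madrid    15      214         642
4    28  Denver   116       48         144
5    28  Denver    89       48         144
6    22  Madrid    24      214         642
group by city: max(wind), max(rain_mm_x3):
        wind  rain_mm_x3
city                    
Denver   116         144
Madrid    24         642
Then the mean of column 'wind': 70.0

70.0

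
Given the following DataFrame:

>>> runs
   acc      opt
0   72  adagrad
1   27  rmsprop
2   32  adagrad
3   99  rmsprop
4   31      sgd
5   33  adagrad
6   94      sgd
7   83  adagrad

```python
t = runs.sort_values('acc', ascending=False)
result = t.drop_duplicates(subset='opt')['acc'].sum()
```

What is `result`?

sort by acc descending:
   acc      opt
3   99  rmsprop
6   94      sgd
7   83  adagrad
0   72  adagrad
5   33  adagrad
2   32  adagrad
4   31      sgd
1   27  rmsprop
drop duplicate opt (keep=first):
   acc      opt
3   99  rmsprop
6   94      sgd
7   83  adagrad

276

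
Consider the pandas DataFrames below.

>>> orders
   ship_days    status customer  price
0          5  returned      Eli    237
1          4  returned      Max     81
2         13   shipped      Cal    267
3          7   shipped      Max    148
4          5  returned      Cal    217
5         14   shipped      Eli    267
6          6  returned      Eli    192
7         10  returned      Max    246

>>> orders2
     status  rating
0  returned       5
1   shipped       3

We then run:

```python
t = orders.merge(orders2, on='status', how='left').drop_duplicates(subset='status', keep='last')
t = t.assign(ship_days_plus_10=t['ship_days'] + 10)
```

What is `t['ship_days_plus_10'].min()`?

merge on 'status' (how='left') → 8 rows:
   ship_days    status customer  price  rating
0          5  returned      Eli    237       5
1          4  returned      Max     81       5
2         13   shipped      Cal    267       3
3          7   shipped      Max    148       3
4          5  returned      Cal    217       5
5         14   shipped      Eli    267       3
6          6  returned      Eli    192       5
7         10  returned      Max    246       5
drop duplicate status (keep=last):
   ship_days    status customer  price  rating
5         14   shipped      Eli    267       3
7         10  returned      Max    246       5
add column ship_days_plus_10 = t['ship_days'] + 10:
   ship_days    status customer  price  rating  ship_days_plus_10
5         14   shipped      Eli    267       3                 24
7         10  returned      Max    246       5                 20

20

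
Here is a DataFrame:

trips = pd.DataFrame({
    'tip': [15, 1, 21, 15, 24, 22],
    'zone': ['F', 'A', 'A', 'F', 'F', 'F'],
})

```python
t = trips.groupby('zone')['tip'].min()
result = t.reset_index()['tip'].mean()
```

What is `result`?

group by zone, min of tip:
zone
A     1
F    15
Name: tip, dtype: int64
reset_index():
  zone  tip
0    A    1
1    F   15

8.0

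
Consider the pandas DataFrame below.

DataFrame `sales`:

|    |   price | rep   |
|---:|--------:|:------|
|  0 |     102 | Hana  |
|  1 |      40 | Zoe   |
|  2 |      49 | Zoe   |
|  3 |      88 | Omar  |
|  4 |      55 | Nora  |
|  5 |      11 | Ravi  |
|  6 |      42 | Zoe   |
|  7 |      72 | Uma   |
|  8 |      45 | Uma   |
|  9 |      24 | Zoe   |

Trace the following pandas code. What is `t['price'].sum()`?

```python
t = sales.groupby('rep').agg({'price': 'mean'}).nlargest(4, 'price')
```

group by rep, mean of price:
       price
rep         
Hana  102.00
Nora   55.00
Omar   88.00
Ravi   11.00
Uma    58.50
Zoe    38.75
take 4 rows with largest price:
      price
rep        
Hana  102.0
Omar   88.0
Uma    58.5
Nora   55.0

303.5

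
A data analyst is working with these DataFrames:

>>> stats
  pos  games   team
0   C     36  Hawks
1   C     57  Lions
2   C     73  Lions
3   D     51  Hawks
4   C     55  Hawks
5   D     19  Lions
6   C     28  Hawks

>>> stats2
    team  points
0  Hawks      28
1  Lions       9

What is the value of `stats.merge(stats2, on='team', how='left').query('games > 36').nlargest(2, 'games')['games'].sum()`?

merge on 'team' (how='left') → 7 rows:
  pos  games   team  points
0   C     36  Hawks      28
1   C     57  Lions       9
2   C     73  Lions       9
3   D     51  Hawks      28
4   C     55  Hawks      28
5   D     19  Lions       9
6   C     28  Hawks      28
filter rows where games > 36:
  pos  games   team  points
1   C     57  Lions       9
2   C     73  Lions       9
3   D     51  Hawks      28
4   C     55  Hawks      28
take 2 rows with largest games:
  pos  games   team  points
2   C     73  Lions       9
1   C     57  Lions       9

130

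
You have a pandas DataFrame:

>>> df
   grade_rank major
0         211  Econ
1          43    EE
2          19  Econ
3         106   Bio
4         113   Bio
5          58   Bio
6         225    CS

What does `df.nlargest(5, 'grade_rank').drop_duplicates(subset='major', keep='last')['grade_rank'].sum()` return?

494

take 5 rows with largest grade_rank:
   grade_rank major
6         225    CS
0         211  Econ
4         113   Bio
3         106   Bio
5          58   Bio
drop duplicate major (keep=last):
   grade_rank major
6         225    CS
0         211  Econ
5          58   Bio
The sum of column 'grade_rank' is 494.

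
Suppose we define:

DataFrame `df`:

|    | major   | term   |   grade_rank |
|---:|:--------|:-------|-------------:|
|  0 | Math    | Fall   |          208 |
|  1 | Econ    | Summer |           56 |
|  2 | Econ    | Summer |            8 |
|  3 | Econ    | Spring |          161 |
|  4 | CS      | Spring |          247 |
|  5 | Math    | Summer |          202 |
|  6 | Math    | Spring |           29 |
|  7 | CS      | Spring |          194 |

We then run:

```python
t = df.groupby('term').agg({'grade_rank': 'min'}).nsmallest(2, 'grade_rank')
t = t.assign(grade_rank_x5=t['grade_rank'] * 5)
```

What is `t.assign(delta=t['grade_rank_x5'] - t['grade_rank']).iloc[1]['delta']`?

group by term, min of grade_rank:
        grade_rank
term              
Fall           208
Spring          29
Summer           8
take 2 rows with smallest grade_rank:
        grade_rank
term              
Summer           8
Spring          29
add column grade_rank_x5 = t['grade_rank'] * 5:
        grade_rank  grade_rank_x5
term                             
Summer           8             40
Spring          29            145
add column delta = t['grade_rank_x5'] - t['grade_rank']:
        grade_rank  grade_rank_x5  delta
term                                    
Summer           8             40     32
Spring          29            145    116
Taking the value at position 1, column 'delta' gives 116.

116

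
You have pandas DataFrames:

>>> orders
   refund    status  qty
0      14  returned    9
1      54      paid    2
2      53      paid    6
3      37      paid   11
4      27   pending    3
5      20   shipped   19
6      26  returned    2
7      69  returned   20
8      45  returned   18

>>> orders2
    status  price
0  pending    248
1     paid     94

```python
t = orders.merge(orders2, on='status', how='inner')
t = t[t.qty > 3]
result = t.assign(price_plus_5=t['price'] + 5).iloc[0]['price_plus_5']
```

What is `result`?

merge on 'status' (how='inner') → 4 rows:
   refund   status  qty  price
0      54     paid    2     94
1      53     paid    6     94
2      37     paid   11     94
3      27  pending    3    248
filter rows where qty > 3:
   refund status  qty  price
1      53   paid    6     94
2      37   paid   11     94
add column price_plus_5 = t['price'] + 5:
   refund status  qty  price  price_plus_5
1      53   paid    6     94            99
2      37   paid   11     94            99

99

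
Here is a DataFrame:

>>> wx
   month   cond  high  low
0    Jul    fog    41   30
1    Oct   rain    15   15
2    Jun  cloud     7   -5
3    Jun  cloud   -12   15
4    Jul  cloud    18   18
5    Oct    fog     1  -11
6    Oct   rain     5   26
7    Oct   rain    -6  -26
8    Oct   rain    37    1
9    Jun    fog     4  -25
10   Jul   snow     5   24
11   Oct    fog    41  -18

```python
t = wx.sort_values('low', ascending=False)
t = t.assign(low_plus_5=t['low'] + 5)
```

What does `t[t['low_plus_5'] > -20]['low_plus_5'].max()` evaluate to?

35

sort by low descending:
   month   cond  high  low
0    Jul    fog    41   30
6    Oct   rain     5   26
10   Jul   snow     5   24
4    Jul  cloud    18   18
1    Oct   rain    15   15
3    Jun  cloud   -12   15
8    Oct   rain    37    1
2    Jun  cloud     7   -5
5    Oct    fog     1  -11
11   Oct    fog    41  -18
9    Jun    fog     4  -25
7    Oct   rain    -6  -26
add column low_plus_5 = t['low'] + 5:
   month   cond  high  low  low_plus_5
0    Jul    fog    41   30          35
6    Oct   rain     5   26          31
10   Jul   snow     5   24          29
4    Jul  cloud    18   18          23
1    Oct   rain    15   15          20
3    Jun  cloud   -12   15          20
8    Oct   rain    37    1           6
2    Jun  cloud     7   -5           0
5    Oct    fog     1  -11          -6
11   Oct    fog    41  -18         -13
9    Jun    fog     4  -25         -20
7    Oct   rain    -6  -26         -21
filter rows where low_plus_5 > -20:
   month   cond  high  low  low_plus_5
0    Jul    fog    41   30          35
6    Oct   rain     5   26          31
10   Jul   snow     5   24          29
4    Jul  cloud    18   18          23
1    Oct   rain    15   15          20
3    Jun  cloud   -12   15          20
8    Oct   rain    37    1           6
2    Jun  cloud     7   -5           0
5    Oct    fog     1  -11          -6
11   Oct    fog    41  -18         -13
Then the max of column 'low_plus_5': 35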